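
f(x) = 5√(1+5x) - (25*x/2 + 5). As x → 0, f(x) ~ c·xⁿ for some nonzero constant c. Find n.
2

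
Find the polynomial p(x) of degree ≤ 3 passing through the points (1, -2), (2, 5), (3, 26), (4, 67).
x**3 + x**2 - 3*x - 1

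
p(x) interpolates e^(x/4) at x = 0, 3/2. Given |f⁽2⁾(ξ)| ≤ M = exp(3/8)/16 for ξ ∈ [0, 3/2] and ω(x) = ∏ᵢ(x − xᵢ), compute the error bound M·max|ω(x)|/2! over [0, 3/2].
9*exp(3/8)/512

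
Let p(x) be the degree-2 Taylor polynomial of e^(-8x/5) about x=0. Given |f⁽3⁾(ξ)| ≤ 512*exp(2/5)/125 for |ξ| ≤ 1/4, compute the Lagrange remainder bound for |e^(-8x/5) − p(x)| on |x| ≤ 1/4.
4*exp(2/5)/375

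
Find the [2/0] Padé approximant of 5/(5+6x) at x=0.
36*x**2/25 - 6*x/5 + 1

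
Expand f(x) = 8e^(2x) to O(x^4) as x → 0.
8 + 16*x + 16*x**2 + 32*x**3/3 + O(x**4)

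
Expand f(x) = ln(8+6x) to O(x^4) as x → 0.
log(8) + 3*x/4 - 9*x**2/32 + 9*x**3/64 + O(x**4)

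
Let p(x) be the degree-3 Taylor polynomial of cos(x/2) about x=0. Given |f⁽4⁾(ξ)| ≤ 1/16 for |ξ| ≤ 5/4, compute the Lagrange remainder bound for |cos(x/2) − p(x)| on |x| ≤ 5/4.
625/98304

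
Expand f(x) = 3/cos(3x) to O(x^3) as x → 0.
3 + 27*x**2/2 + O(x**3)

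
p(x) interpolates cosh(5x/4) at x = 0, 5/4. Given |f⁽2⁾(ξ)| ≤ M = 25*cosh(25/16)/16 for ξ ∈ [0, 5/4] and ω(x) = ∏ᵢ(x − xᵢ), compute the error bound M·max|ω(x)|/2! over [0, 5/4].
625*cosh(25/16)/2048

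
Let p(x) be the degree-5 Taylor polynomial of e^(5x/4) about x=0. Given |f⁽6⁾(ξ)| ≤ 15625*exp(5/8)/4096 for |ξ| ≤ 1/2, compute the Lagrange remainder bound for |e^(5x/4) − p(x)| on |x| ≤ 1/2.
3125*exp(5/8)/37748736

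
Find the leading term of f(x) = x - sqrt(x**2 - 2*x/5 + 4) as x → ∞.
1/5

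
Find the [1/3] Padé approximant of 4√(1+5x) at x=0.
(35*x/2 + 4)/(125*x**3/64 - 25*x**2/16 + 15*x/8 + 1)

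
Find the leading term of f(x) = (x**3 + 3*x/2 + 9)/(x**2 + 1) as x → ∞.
x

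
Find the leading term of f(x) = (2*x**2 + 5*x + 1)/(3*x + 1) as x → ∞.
2*x/3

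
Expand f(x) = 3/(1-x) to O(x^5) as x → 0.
3 + 3*x + 3*x**2 + 3*x**3 + 3*x**4 + O(x**5)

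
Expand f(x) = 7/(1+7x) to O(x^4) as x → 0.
7 - 49*x + 343*x**2 - 2401*x**3 + O(x**4)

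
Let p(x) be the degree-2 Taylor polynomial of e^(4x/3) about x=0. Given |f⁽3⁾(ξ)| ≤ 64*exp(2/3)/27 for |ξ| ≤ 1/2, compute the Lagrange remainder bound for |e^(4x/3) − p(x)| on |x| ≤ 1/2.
4*exp(2/3)/81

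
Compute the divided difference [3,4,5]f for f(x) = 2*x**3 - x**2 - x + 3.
23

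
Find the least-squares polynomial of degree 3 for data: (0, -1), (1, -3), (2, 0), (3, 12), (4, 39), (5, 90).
-74/63 + (-361/378)x + (-353/252)x² + (113/108)x³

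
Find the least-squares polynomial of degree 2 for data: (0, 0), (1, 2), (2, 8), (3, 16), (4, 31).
1/5 + (-2/5)x + (2)x²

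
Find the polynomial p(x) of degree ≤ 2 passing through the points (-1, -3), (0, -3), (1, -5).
-x**2 - x - 3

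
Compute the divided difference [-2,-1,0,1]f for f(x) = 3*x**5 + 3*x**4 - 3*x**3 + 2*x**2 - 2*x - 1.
6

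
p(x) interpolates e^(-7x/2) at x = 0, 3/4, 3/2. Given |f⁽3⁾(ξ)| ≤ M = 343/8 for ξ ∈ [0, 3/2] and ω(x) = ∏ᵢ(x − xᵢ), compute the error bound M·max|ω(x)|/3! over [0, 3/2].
343*sqrt(3)/512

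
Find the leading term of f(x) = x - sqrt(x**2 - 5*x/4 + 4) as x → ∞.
5/8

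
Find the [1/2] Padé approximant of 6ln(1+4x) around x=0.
24*x/(-4*x**2/3 + 2*x + 1)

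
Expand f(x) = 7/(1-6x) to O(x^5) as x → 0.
7 + 42*x + 252*x**2 + 1512*x**3 + 9072*x**4 + O(x**5)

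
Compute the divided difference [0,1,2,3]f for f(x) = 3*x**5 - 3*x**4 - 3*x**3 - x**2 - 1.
54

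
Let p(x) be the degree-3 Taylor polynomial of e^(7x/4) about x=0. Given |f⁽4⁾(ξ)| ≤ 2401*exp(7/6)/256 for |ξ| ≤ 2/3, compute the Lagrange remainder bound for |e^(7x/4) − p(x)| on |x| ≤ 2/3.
2401*exp(7/6)/31104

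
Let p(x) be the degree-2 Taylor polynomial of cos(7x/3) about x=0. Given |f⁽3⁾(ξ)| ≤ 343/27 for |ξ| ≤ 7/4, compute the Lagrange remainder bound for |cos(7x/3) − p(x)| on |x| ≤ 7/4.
117649/10368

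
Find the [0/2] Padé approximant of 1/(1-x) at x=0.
1/(1 - x)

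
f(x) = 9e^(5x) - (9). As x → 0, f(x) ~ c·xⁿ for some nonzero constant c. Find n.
1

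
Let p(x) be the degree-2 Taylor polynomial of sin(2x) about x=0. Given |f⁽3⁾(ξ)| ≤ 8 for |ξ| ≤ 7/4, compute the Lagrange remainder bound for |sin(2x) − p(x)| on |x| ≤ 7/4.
343/48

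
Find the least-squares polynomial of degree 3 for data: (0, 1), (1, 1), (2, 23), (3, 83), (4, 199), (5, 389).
58/63 + (-1681/378)x + (118/63)x² + (157/54)x³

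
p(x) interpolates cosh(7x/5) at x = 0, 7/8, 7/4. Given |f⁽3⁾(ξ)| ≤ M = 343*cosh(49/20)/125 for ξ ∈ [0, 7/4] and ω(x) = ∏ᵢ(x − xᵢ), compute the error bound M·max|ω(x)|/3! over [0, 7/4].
117649*sqrt(3)*cosh(49/20)/1728000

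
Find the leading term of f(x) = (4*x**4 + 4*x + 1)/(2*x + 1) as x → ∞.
2*x**3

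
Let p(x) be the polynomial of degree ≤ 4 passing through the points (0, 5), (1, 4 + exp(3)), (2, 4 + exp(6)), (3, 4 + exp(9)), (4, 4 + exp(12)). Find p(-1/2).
-45*exp(9)/32 - 105*exp(3)/32 + 827/128 + 189*exp(6)/64 + 35*exp(12)/128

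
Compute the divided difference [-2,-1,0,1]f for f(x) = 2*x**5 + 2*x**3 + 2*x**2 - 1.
12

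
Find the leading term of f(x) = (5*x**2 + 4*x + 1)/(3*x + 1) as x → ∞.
5*x/3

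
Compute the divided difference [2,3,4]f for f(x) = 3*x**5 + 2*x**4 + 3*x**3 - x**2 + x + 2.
991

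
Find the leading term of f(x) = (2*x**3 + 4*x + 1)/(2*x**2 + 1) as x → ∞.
x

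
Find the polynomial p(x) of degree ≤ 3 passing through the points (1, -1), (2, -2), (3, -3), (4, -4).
-x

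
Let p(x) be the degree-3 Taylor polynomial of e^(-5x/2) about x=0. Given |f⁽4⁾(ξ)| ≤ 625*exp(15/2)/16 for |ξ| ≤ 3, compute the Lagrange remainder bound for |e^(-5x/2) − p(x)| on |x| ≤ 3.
16875*exp(15/2)/128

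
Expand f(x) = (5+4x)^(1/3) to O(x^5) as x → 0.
5**(1/3) + 4*5**(1/3)*x/15 - 16*5**(1/3)*x**2/225 + 64*5**(1/3)*x**3/2025 - 512*5**(1/3)*x**4/30375 + O(x**5)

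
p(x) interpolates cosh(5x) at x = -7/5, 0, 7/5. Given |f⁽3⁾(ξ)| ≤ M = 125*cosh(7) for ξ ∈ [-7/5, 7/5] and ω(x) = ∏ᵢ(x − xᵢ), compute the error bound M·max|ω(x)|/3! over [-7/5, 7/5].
343*sqrt(3)*cosh(7)/27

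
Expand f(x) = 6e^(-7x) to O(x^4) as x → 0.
6 - 42*x + 147*x**2 - 343*x**3 + O(x**4)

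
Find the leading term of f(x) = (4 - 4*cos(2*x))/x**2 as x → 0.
8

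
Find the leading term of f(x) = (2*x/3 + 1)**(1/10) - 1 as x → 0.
x/15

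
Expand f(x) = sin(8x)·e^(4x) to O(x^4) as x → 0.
8*x + 32*x**2 - 64*x**3/3 + O(x**4)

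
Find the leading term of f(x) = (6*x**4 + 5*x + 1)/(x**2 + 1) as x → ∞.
6*x**2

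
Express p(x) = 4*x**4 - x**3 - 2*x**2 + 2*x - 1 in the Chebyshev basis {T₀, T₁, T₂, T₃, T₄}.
(-1/2)T₀ + (5/4)T₁ + T₂ + (-1/4)T₃ + (1/2)T₄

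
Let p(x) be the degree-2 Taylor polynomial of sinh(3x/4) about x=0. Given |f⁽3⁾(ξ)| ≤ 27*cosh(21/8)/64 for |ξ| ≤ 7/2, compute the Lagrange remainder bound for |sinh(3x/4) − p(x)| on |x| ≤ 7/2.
3087*cosh(21/8)/1024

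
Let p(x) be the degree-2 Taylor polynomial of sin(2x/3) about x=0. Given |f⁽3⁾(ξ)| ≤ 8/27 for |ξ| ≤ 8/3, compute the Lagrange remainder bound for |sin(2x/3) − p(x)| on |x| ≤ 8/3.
2048/2187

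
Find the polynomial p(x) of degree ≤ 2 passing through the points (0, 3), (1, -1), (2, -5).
3 - 4*x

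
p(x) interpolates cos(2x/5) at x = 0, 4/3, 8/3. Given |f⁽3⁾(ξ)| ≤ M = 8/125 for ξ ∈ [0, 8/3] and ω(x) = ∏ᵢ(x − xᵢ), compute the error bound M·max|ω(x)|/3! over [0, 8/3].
512*sqrt(3)/91125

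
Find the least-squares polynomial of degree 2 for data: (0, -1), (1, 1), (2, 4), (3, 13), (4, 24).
-27/35 + (-23/35)x + (12/7)x²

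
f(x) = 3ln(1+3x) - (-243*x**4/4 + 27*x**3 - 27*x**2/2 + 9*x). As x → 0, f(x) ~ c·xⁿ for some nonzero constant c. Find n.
5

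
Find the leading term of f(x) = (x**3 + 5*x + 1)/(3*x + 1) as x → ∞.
x**2/3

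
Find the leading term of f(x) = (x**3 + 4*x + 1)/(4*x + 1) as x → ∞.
x**2/4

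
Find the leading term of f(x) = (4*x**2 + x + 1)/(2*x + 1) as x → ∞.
2*x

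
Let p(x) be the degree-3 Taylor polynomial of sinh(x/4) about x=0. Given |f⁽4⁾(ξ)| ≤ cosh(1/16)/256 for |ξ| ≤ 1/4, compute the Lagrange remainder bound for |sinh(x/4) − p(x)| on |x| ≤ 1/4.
cosh(1/16)/1572864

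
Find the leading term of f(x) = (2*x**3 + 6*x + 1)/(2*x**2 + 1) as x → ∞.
x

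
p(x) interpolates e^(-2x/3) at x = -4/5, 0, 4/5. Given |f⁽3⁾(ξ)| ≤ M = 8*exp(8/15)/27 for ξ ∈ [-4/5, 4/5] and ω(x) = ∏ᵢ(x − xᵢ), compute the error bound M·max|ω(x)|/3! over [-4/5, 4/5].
512*sqrt(3)*exp(8/15)/91125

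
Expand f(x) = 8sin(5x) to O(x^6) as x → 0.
40*x - 500*x**3/3 + 625*x**5/3 + O(x**6)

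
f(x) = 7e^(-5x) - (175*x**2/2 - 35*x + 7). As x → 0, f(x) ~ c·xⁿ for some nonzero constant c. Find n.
3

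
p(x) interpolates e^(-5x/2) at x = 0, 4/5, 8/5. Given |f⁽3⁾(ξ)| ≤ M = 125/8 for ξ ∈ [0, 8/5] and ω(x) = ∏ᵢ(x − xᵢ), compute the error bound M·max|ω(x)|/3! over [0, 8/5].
8*sqrt(3)/27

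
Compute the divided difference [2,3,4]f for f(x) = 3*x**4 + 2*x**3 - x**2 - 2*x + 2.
182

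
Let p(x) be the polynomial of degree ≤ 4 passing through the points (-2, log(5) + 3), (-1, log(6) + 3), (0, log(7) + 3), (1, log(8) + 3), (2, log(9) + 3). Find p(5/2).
log(1323*2**(3/4)*3**(33/64)*5**(35/128)*7**(61/64)/4096) + 3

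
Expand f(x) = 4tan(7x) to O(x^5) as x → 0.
28*x + 1372*x**3/3 + O(x**5)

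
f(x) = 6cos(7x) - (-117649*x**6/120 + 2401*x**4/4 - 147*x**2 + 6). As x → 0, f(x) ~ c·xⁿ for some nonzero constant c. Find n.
8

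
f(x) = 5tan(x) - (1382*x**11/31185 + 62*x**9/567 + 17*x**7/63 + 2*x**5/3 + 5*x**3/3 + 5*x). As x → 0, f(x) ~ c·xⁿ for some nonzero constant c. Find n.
13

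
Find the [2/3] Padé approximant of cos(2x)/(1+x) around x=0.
(1 - 5*x**2/3)/(x**3/3 + x**2/3 + x + 1)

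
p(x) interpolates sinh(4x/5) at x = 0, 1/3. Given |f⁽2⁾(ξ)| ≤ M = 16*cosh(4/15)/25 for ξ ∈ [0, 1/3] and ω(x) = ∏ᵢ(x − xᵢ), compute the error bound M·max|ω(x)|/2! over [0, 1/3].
2*cosh(4/15)/225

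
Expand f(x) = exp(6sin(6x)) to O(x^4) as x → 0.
1 + 36*x + 648*x**2 + 7560*x**3 + O(x**4)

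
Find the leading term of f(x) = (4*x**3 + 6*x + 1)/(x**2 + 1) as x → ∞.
4*x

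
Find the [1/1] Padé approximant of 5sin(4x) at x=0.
20*x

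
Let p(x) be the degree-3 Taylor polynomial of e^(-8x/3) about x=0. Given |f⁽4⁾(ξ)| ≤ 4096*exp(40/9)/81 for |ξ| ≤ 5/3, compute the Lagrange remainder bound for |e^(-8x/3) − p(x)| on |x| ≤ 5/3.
320000*exp(40/9)/19683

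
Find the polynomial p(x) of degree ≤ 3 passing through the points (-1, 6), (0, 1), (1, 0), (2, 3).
2*x**2 - 3*x + 1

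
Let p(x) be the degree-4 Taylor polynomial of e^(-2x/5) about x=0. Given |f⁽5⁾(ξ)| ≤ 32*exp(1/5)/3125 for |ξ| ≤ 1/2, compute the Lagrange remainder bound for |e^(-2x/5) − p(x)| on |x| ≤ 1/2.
exp(1/5)/375000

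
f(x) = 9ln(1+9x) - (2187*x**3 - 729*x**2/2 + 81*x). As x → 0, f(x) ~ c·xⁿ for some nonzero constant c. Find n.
4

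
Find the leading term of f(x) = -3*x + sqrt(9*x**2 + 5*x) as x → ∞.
5/6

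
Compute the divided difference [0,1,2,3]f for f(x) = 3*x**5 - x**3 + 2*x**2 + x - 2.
74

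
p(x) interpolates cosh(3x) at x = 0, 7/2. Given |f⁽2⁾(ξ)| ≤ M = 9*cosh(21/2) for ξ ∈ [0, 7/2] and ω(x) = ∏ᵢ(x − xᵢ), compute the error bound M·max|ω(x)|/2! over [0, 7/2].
441*cosh(21/2)/32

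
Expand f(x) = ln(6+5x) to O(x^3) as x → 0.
log(6) + 5*x/6 - 25*x**2/72 + O(x**3)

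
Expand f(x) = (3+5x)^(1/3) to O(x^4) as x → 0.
3**(1/3) + 5*3**(1/3)*x/9 - 25*3**(1/3)*x**2/81 + 625*3**(1/3)*x**3/2187 + O(x**4)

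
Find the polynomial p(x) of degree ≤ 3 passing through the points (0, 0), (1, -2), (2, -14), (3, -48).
-2*x**3 + x**2 - x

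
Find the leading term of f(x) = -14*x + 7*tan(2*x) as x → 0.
56*x**3/3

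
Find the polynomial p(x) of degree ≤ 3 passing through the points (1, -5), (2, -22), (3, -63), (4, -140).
-2*x**3 - 3*x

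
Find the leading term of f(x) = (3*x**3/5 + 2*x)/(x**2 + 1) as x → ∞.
3*x/5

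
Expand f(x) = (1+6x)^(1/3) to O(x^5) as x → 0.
1 + 2*x - 4*x**2 + 40*x**3/3 - 160*x**4/3 + O(x**5)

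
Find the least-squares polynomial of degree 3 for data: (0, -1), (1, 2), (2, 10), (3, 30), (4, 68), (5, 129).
-13/14 + (53/28)x + (-5/28)x² + x³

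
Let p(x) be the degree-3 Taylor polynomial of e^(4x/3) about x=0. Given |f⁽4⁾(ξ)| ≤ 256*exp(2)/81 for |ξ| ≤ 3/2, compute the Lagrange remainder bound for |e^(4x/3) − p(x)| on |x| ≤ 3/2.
2*exp(2)/3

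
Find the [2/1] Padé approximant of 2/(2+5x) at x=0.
1/(5*x/2 + 1)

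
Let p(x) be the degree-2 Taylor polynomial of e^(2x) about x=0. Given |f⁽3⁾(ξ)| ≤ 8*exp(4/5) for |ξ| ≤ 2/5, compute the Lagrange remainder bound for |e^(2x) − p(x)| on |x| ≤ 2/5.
32*exp(4/5)/375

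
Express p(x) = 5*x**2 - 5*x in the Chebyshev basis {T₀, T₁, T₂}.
(5/2)T₀ + (-5)T₁ + (5/2)T₂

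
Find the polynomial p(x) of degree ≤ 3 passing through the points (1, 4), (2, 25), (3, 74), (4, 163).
2*x**3 + 2*x**2 + x - 1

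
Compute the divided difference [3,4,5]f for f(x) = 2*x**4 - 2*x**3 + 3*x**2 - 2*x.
173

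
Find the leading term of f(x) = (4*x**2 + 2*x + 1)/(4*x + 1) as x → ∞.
x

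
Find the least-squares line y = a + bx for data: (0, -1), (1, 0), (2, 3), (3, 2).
a = -4/5, b = 6/5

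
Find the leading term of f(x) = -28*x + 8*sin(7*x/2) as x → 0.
-343*x**3/6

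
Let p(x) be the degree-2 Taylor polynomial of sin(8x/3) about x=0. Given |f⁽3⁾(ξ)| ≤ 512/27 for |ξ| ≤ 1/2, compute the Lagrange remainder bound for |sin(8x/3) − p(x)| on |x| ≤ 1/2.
32/81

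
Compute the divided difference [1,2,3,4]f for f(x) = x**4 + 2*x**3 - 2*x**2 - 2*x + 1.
12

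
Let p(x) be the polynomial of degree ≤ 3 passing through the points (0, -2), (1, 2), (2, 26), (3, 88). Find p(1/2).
-11/8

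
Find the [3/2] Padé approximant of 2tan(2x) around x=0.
(-16*x**3/15 + 4*x)/(1 - 8*x**2/5)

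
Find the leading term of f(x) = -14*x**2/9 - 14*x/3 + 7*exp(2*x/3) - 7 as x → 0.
28*x**3/81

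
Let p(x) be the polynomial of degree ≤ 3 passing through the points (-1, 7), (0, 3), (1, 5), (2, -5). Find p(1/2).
35/8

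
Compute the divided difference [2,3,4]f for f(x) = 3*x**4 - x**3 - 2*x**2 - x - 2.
154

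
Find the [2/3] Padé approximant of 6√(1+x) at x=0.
(21*x**2/8 + 42*x/5 + 6)/(-x**3/160 + 9*x**2/80 + 9*x/10 + 1)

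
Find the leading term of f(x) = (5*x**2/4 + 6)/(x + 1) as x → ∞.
5*x/4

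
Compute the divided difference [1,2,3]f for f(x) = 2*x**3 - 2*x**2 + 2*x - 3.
10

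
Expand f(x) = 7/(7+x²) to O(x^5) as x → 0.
1 - x**2/7 + x**4/49 + O(x**5)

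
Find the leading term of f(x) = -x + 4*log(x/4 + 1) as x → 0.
-x**2/8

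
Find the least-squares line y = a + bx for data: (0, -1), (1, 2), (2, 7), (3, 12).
a = -8/5, b = 22/5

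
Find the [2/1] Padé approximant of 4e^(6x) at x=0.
(24*x**2 + 16*x + 4)/(1 - 2*x)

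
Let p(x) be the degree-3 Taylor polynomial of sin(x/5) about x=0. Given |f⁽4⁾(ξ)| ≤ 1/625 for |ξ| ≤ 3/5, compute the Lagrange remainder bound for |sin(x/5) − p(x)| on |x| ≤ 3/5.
27/3125000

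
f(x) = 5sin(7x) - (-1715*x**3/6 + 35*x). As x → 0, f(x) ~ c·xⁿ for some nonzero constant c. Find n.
5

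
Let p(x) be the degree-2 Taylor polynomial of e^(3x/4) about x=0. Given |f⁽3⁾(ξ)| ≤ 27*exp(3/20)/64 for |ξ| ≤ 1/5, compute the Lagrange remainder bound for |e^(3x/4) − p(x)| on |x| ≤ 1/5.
9*exp(3/20)/16000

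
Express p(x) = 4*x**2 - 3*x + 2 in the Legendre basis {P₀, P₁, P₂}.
(10/3)P₀ + (-3)P₁ + (8/3)P₂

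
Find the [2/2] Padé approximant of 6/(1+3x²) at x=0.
6/(3*x**2 + 1)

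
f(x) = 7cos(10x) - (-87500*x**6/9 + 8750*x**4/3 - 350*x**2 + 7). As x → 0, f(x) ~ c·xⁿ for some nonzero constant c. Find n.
8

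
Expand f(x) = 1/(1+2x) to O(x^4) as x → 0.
1 - 2*x + 4*x**2 - 8*x**3 + O(x**4)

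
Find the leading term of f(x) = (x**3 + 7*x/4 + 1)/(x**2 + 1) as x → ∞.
x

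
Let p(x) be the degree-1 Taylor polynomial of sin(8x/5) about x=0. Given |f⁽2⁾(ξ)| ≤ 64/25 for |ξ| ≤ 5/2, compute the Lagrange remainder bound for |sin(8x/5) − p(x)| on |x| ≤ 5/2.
8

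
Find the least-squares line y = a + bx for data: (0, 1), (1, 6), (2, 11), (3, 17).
a = 4/5, b = 53/10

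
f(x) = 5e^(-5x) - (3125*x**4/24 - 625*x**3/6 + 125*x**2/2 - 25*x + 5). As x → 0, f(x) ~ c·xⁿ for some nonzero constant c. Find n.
5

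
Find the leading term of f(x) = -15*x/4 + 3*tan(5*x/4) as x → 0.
125*x**3/64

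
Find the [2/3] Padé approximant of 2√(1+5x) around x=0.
(175*x**2/8 + 14*x + 2)/(-25*x**3/32 + 45*x**2/16 + 9*x/2 + 1)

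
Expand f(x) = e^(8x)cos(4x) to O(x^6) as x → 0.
1 + 8*x + 24*x**2 + 64*x**3/3 - 224*x**4/3 - 4864*x**5/15 + O(x**6)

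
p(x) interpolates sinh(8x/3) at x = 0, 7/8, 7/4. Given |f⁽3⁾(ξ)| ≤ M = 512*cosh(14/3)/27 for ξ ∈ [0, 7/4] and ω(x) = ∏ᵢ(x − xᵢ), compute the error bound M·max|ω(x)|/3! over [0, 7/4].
343*sqrt(3)*cosh(14/3)/729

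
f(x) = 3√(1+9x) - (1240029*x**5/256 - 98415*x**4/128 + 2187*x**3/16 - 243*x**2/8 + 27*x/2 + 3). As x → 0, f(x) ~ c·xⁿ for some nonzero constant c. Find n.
6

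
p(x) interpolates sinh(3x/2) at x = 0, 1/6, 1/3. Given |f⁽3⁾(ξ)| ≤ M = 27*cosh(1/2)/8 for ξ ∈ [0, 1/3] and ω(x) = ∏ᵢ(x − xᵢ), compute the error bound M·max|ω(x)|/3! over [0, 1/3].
sqrt(3)*cosh(1/2)/1728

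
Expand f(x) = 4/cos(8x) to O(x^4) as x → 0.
4 + 128*x**2 + O(x**4)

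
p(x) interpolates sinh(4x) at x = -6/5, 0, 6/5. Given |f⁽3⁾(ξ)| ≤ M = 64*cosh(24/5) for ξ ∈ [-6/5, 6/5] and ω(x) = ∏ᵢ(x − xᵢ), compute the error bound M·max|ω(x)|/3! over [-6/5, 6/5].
512*sqrt(3)*cosh(24/5)/125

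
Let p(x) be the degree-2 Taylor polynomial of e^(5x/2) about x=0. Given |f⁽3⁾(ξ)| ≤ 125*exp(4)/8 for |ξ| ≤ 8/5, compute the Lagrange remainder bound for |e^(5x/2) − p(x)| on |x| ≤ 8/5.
32*exp(4)/3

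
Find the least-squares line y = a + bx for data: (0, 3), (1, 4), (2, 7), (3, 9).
a = 13/5, b = 21/10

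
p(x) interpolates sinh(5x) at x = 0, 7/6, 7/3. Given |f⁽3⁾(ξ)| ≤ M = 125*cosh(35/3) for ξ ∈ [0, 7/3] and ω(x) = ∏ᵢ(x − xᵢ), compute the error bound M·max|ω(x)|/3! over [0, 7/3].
42875*sqrt(3)*cosh(35/3)/5832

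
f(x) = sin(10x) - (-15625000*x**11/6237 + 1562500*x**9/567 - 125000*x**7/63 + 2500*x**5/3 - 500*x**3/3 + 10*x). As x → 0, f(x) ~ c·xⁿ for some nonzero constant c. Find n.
13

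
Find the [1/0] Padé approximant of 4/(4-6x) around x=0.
3*x/2 + 1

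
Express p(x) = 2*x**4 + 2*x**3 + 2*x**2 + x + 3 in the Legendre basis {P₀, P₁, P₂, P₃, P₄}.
(61/15)P₀ + (11/5)P₁ + (52/21)P₂ + (4/5)P₃ + (16/35)P₄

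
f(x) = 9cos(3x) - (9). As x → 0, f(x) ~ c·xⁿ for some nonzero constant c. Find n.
2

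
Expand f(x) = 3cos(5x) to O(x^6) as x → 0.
3 - 75*x**2/2 + 625*x**4/8 + O(x**6)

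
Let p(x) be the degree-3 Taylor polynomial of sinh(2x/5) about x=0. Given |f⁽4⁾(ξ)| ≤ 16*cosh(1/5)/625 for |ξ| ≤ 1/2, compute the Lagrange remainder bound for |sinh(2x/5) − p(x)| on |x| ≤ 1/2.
cosh(1/5)/15000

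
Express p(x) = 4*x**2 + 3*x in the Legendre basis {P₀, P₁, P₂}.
(4/3)P₀ + (3)P₁ + (8/3)P₂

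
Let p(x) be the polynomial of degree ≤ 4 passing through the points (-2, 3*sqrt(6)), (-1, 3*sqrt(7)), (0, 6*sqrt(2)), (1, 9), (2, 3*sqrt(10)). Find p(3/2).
-105*sqrt(2)/32 - 15*sqrt(6)/128 + 21*sqrt(7)/32 + 105*sqrt(10)/128 + 315/32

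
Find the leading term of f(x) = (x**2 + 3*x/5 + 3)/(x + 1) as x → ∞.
x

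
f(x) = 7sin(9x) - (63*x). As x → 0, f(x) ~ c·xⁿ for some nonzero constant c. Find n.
3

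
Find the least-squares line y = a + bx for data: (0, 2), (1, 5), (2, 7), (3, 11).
a = 19/10, b = 29/10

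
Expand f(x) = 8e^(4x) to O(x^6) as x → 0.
8 + 32*x + 64*x**2 + 256*x**3/3 + 256*x**4/3 + 1024*x**5/15 + O(x**6)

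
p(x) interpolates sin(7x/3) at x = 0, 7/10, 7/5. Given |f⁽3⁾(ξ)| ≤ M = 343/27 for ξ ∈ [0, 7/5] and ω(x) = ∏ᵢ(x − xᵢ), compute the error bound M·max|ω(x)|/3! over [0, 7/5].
117649*sqrt(3)/729000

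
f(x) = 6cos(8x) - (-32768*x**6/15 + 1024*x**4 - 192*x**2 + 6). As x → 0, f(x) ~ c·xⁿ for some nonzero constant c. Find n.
8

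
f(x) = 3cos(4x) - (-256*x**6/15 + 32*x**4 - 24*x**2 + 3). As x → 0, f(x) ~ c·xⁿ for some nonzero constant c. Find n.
8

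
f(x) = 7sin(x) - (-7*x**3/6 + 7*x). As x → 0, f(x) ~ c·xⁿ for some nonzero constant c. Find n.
5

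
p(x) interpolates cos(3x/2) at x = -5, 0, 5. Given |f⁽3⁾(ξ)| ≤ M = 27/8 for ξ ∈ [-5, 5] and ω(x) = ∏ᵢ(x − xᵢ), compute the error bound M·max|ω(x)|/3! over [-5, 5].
125*sqrt(3)/8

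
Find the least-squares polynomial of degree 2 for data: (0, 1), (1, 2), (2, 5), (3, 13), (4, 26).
47/35 + (-153/70)x + (29/14)x²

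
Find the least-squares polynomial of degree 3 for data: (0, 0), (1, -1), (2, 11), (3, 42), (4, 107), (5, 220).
-41/126 + (-37/108)x + (-331/252)x² + (55/27)x³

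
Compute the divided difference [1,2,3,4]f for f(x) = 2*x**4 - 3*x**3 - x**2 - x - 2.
17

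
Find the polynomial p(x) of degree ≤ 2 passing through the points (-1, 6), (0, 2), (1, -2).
2 - 4*x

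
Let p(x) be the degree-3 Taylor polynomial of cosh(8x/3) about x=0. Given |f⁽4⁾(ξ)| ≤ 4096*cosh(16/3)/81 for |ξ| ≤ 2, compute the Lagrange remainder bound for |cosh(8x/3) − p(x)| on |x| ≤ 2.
8192*cosh(16/3)/243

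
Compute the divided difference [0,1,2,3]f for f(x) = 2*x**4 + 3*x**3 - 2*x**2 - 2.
15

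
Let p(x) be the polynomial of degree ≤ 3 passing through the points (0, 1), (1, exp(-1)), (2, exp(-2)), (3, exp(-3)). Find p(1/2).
(-5*e + 1 + 5*exp(3) + 15*exp(2))*exp(-3)/16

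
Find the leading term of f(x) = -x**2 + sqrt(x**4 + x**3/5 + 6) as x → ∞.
x/10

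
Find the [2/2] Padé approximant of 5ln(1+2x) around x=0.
10*x*(x + 1)/(2*x**2/3 + 2*x + 1)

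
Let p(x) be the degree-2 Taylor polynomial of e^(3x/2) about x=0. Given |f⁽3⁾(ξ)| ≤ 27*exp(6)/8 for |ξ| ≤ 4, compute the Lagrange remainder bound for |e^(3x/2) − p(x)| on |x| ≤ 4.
36*exp(6)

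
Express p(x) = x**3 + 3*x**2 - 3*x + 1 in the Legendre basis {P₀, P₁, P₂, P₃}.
(2)P₀ + (-12/5)P₁ + (2)P₂ + (2/5)P₃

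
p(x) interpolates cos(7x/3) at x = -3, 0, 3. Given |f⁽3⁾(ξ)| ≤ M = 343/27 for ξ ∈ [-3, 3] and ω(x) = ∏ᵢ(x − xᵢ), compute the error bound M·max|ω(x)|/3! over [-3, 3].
343*sqrt(3)/27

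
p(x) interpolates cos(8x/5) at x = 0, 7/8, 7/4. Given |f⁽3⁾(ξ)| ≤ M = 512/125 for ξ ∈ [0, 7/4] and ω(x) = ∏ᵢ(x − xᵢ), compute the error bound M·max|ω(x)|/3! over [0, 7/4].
343*sqrt(3)/3375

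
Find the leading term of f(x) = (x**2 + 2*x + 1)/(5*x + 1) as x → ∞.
x/5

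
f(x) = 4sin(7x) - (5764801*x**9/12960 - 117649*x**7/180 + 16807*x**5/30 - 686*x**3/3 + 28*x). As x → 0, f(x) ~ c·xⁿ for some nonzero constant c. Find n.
11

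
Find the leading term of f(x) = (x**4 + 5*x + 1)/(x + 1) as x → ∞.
x**3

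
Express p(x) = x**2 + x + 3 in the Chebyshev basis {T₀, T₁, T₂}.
(7/2)T₀ + T₁ + (1/2)T₂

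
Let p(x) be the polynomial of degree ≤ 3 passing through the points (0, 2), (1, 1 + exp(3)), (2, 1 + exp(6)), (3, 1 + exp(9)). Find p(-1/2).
-5*exp(9)/16 - 35*exp(3)/16 + 51/16 + 21*exp(6)/16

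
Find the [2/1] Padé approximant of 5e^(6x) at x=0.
(30*x**2 + 20*x + 5)/(1 - 2*x)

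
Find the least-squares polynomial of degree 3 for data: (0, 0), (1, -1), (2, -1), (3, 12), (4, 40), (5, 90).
5/21 + (-35/18)x + (-97/84)x² + (37/36)x³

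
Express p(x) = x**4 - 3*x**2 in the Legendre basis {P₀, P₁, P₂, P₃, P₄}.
(-4/5)P₀ + (-10/7)P₂ + (8/35)P₄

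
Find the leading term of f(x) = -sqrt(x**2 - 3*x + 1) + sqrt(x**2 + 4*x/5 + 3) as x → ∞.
19/10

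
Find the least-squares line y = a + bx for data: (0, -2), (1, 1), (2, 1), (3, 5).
a = -19/10, b = 21/10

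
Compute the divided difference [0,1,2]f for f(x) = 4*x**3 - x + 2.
12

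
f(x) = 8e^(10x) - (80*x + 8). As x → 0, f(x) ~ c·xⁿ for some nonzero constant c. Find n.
2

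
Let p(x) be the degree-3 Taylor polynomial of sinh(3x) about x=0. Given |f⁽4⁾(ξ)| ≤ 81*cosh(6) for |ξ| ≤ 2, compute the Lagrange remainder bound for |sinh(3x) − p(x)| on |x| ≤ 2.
54*cosh(6)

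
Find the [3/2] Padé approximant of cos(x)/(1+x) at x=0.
(7*x**3/12 - 7*x**2/12 - x + 1)/(1 - 13*x**2/12)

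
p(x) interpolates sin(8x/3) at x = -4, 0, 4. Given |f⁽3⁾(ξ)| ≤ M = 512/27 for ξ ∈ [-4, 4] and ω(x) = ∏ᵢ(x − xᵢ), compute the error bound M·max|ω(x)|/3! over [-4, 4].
32768*sqrt(3)/729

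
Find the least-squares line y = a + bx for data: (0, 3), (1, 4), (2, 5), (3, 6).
a = 3, b = 1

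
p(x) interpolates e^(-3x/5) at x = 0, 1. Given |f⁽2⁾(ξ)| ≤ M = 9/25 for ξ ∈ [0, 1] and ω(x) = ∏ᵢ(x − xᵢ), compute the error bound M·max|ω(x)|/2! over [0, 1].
9/200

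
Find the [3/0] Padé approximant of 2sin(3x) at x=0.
-9*x**3 + 6*x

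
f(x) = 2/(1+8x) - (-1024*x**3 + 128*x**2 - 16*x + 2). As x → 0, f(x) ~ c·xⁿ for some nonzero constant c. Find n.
4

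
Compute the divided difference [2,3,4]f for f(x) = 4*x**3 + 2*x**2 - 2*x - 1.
38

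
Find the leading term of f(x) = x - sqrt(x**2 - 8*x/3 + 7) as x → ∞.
4/3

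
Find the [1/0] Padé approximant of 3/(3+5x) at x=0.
1 - 5*x/3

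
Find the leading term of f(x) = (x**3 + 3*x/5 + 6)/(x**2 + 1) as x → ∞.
x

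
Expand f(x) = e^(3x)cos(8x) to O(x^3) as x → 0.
1 + 3*x - 55*x**2/2 + O(x**3)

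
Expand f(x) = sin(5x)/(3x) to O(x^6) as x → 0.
5/3 - 125*x**2/18 + 625*x**4/72 + O(x**6)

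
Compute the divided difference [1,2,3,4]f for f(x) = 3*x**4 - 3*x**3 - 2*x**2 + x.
27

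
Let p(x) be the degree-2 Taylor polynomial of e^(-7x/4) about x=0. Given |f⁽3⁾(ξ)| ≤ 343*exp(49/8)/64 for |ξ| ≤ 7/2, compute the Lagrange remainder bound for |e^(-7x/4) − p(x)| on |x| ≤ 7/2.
117649*exp(49/8)/3072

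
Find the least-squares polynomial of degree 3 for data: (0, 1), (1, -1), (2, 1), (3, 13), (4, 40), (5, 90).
17/18 + (-1223/756)x + (-305/252)x² + (55/54)x³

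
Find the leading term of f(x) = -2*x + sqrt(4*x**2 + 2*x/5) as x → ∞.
1/10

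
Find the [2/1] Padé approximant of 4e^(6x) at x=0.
(24*x**2 + 16*x + 4)/(1 - 2*x)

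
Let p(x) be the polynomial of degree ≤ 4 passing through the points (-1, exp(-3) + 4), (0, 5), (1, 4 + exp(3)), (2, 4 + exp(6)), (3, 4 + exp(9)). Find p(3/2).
((-5*exp(9) + 492 + 90*exp(3) + 60*exp(6))*exp(3) + 3)*exp(-3)/128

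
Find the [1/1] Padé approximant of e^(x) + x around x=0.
(7*x/4 + 1)/(1 - x/4)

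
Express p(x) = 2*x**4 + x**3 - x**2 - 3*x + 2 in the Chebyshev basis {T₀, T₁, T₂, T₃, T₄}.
(9/4)T₀ + (-9/4)T₁ + (1/2)T₂ + (1/4)T₃ + (1/4)T₄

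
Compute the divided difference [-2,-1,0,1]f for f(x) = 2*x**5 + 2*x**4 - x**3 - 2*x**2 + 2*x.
5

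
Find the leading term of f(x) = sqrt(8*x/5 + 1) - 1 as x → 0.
4*x/5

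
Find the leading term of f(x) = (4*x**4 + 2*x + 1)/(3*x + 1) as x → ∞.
4*x**3/3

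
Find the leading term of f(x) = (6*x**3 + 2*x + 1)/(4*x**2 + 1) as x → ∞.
3*x/2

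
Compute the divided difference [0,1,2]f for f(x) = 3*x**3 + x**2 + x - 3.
10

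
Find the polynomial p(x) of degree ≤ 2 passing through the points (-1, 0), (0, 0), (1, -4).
-2*x**2 - 2*x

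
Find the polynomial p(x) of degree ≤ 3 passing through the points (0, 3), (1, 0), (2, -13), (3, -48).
-2*x**3 + x**2 - 2*x + 3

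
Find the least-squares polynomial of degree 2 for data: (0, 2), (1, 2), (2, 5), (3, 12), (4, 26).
83/35 + (-117/35)x + (16/7)x²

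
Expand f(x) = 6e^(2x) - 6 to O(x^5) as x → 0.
12*x + 12*x**2 + 8*x**3 + 4*x**4 + O(x**5)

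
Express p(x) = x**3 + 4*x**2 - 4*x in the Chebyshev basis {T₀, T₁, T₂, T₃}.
(2)T₀ + (-13/4)T₁ + (2)T₂ + (1/4)T₃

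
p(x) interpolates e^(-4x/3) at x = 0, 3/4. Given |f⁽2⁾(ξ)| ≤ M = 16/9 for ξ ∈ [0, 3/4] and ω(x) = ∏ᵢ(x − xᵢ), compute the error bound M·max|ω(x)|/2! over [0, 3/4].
1/8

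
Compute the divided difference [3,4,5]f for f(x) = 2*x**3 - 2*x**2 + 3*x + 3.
22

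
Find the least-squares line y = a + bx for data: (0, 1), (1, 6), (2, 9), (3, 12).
a = 8/5, b = 18/5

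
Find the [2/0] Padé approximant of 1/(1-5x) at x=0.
25*x**2 + 5*x + 1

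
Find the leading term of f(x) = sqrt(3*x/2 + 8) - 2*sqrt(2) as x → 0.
3*sqrt(2)*x/16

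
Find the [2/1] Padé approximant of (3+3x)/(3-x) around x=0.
(x + 1)/(1 - x/3)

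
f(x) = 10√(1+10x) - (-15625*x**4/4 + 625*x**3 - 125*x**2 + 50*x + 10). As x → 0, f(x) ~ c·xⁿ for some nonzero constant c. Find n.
5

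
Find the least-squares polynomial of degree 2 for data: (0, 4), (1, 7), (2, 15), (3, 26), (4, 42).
138/35 + (17/14)x + (29/14)x²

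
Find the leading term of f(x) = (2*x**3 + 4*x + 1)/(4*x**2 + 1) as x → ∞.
x/2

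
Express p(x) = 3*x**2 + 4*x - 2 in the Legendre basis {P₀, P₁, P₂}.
-P₀ + (4)P₁ + (2)P₂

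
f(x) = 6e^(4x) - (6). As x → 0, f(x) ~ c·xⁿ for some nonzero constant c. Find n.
1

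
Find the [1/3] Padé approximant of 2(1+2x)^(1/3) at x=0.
(10*x/3 + 2)/(8*x**3/81 - 2*x**2/9 + x + 1)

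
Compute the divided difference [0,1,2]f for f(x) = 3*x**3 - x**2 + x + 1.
8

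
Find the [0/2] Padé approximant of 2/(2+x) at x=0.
1/(x/2 + 1)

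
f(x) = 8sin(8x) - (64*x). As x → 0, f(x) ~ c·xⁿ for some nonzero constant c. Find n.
3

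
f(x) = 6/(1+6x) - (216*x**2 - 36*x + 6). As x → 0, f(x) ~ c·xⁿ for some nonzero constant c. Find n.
3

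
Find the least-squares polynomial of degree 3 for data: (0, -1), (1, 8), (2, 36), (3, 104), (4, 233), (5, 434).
-43/63 + (1207/378)x + (199/126)x² + (82/27)x³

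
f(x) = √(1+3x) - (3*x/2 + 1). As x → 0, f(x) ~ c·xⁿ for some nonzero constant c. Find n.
2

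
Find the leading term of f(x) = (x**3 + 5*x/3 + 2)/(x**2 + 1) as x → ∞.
x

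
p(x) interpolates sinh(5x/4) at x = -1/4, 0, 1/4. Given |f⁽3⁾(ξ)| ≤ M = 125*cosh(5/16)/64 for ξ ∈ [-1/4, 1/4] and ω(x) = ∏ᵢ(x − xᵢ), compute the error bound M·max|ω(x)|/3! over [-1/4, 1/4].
125*sqrt(3)*cosh(5/16)/110592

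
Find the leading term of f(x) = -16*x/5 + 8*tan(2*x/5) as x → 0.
64*x**3/375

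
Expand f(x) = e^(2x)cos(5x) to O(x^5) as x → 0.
1 + 2*x - 21*x**2/2 - 71*x**3/3 + 41*x**4/24 + O(x**5)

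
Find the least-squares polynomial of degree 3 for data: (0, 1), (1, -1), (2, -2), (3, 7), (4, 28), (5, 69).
137/126 + (-1349/756)x + (-101/63)x² + (101/108)x³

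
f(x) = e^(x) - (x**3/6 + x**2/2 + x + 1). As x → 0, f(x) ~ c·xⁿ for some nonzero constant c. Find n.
4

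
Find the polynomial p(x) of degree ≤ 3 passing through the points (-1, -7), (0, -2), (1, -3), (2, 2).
2*x**3 - 3*x**2 - 2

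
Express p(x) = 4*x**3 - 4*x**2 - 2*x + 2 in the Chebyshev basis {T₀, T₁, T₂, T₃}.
T₁ + (-2)T₂ + T₃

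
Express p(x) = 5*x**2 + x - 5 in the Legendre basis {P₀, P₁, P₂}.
(-10/3)P₀ + P₁ + (10/3)P₂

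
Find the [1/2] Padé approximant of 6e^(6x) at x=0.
(12*x + 6)/(6*x**2 - 4*x + 1)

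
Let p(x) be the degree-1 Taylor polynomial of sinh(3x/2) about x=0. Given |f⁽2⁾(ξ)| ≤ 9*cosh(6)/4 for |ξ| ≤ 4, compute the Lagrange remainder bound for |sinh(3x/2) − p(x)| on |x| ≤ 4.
18*cosh(6)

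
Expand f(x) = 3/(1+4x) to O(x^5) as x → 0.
3 - 12*x + 48*x**2 - 192*x**3 + 768*x**4 + O(x**5)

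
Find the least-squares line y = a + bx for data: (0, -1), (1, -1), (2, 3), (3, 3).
a = -7/5, b = 8/5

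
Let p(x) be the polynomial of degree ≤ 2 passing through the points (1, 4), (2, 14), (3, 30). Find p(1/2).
5/4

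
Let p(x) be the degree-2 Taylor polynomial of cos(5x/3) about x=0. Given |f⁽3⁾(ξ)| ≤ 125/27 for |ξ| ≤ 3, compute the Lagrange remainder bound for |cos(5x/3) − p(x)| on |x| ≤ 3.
125/6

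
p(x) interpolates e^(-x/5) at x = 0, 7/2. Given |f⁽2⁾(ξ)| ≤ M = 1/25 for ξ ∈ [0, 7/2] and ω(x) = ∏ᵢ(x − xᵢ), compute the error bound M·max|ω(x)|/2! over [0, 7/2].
49/800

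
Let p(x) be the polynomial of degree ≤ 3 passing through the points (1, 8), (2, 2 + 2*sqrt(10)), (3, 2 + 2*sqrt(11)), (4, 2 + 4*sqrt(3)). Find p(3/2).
-5*sqrt(11)/8 + sqrt(3)/4 + 31/8 + 15*sqrt(10)/8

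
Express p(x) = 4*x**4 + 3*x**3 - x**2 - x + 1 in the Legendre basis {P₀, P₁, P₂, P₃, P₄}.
(22/15)P₀ + (4/5)P₁ + (34/21)P₂ + (6/5)P₃ + (32/35)P₄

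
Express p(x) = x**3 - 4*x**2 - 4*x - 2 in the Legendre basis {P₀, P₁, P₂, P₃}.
(-10/3)P₀ + (-17/5)P₁ + (-8/3)P₂ + (2/5)P₃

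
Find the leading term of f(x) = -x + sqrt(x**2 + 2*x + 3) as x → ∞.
1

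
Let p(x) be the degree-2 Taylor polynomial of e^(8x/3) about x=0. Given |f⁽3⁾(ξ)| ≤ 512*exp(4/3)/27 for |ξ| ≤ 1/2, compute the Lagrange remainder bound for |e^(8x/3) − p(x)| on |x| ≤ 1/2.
32*exp(4/3)/81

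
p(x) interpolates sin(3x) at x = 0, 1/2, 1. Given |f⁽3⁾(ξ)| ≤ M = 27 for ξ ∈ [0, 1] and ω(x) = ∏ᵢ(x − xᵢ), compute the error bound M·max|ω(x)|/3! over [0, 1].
sqrt(3)/8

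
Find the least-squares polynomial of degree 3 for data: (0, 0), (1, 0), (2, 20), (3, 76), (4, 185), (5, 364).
-5/126 + (-3067/756)x + (181/126)x² + (301/108)x³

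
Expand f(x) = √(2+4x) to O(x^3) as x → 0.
sqrt(2) + sqrt(2)*x - sqrt(2)*x**2/2 + O(x**3)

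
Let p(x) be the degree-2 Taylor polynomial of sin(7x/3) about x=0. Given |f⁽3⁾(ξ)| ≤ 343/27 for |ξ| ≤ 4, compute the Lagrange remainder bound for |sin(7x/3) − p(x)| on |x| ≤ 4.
10976/81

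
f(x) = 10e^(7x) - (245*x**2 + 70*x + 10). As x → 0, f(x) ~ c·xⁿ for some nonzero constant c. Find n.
3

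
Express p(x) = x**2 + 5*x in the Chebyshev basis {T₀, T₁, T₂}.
(1/2)T₀ + (5)T₁ + (1/2)T₂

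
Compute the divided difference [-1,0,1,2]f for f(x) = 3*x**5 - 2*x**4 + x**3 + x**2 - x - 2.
12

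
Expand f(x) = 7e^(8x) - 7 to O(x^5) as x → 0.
56*x + 224*x**2 + 1792*x**3/3 + 3584*x**4/3 + O(x**5)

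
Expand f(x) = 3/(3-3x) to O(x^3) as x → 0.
1 + x + x**2 + O(x**3)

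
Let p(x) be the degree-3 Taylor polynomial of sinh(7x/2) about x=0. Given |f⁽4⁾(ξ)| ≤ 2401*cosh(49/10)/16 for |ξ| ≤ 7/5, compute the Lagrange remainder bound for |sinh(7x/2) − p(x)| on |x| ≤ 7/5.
5764801*cosh(49/10)/240000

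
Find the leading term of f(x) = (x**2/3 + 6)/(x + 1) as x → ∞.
x/3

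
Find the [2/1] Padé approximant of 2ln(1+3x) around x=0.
3*x*(x + 2)/(2*x + 1)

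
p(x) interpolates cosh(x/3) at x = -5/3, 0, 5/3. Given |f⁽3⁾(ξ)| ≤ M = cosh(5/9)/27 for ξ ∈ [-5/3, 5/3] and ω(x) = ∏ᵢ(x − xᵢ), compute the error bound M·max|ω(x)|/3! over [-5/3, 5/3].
125*sqrt(3)*cosh(5/9)/19683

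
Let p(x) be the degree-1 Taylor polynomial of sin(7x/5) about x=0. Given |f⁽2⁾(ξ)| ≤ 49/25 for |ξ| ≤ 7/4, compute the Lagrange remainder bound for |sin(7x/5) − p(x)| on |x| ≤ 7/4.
2401/800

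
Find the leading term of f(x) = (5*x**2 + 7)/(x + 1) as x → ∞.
5*x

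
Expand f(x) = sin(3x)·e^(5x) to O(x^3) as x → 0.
3*x + 15*x**2 + O(x**3)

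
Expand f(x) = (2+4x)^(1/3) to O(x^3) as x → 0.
2**(1/3) + 2*2**(1/3)*x/3 - 4*2**(1/3)*x**2/9 + O(x**3)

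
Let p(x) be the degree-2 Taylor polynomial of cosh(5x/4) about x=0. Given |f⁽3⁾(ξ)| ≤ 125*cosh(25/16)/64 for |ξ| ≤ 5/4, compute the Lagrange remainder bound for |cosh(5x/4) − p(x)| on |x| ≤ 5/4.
15625*cosh(25/16)/24576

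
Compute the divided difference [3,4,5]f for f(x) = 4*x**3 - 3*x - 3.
48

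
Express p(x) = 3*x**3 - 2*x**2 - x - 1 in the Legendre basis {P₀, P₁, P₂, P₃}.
(-5/3)P₀ + (4/5)P₁ + (-4/3)P₂ + (6/5)P₃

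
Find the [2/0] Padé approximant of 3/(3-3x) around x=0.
x**2 + x + 1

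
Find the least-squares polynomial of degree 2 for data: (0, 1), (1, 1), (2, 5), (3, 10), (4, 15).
4/7 + (39/70)x + (11/14)x²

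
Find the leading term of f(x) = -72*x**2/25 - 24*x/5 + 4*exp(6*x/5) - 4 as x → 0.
144*x**3/125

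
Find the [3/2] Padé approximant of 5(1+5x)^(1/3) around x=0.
(875*x**3/81 + 175*x**2/3 + 35*x + 5)/(50*x**2/9 + 16*x/3 + 1)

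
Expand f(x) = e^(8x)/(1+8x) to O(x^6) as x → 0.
1 + 32*x**2 - 512*x**3/3 + 1536*x**4 - 180224*x**5/15 + O(x**6)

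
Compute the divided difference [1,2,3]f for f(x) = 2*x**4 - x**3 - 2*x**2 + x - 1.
42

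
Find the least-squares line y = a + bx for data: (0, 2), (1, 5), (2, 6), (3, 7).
a = 13/5, b = 8/5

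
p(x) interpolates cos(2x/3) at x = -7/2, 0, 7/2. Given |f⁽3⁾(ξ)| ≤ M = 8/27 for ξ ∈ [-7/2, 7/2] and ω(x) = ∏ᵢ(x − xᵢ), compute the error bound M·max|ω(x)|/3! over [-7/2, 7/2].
343*sqrt(3)/729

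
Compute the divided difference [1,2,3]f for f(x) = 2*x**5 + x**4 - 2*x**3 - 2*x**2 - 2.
191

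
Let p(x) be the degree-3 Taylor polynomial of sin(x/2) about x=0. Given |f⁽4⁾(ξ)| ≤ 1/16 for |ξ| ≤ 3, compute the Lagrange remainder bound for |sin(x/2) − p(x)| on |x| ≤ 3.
27/128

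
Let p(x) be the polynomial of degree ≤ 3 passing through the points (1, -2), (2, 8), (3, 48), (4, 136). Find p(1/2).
-11/8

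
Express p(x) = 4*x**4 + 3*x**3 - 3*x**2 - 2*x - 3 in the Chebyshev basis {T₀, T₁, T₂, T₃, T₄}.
(-3)T₀ + (1/4)T₁ + (1/2)T₂ + (3/4)T₃ + (1/2)T₄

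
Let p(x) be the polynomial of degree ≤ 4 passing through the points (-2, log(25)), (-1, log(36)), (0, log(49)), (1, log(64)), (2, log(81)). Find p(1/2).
log(28*sqrt(2)*3**(17/32)*5**(3/64)*7**(13/32)/3)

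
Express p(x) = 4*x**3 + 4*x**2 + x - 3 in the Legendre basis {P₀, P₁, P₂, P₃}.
(-5/3)P₀ + (17/5)P₁ + (8/3)P₂ + (8/5)P₃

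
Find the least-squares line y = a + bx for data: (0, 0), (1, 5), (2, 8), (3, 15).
a = -1/5, b = 24/5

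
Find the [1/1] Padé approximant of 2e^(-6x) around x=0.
(2 - 6*x)/(3*x + 1)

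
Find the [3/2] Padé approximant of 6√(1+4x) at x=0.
(12*x**3 + 54*x**2 + 36*x + 6)/(3*x**2 + 4*x + 1)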